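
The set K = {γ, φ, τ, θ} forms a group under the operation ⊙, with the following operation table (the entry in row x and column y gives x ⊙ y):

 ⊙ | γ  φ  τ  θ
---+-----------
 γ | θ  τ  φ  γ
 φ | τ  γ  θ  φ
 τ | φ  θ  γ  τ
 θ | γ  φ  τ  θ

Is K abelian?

Yes

Check whether the table is symmetric across its main diagonal.
Every entry (row x, col y) equals the entry (row y, col x), so K is abelian.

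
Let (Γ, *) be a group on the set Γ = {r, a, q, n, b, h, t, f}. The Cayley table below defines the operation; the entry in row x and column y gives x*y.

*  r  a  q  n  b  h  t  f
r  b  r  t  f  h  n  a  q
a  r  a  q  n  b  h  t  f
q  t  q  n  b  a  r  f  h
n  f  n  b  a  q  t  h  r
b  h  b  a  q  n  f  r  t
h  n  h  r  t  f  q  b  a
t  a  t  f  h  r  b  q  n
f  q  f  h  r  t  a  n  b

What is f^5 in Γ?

r

f^1 = f
f^2 = f*f = b
f^3 = b*f = t
f^4 = t*f = n
f^5 = n*f = r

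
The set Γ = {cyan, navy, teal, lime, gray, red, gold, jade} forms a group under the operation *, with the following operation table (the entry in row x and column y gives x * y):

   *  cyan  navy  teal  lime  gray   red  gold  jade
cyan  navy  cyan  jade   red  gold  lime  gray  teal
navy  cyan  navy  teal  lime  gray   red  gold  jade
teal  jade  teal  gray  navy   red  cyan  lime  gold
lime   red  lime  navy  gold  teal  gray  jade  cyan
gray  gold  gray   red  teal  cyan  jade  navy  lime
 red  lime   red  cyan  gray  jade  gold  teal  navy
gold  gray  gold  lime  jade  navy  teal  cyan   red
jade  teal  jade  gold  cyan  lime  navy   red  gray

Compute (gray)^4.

gray^1 = gray
gray^2 = gray * gray = cyan
gray^3 = cyan * gray = gold
gray^4 = gold * gray = navy
(Structurally, Γ here is isomorphic to the cyclic group Z_8.)

navy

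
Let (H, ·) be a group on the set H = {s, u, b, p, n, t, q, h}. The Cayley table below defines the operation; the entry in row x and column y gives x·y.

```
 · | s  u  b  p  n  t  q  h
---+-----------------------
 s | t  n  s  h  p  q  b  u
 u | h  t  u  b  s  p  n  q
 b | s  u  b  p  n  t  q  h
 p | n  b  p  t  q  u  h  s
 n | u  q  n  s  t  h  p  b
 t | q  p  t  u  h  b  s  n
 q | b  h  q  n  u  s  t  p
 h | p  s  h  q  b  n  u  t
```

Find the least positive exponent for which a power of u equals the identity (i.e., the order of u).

The identity element is b (its row matches the header).
u^1 = u
u^2 = u·u = t
u^3 = t·u = p
u^4 = p·u = b
The first power of u equal to the identity is u^4, so ord(u) = 4.
(Structurally, H here is isomorphic to the quaternion group Q_8.)

4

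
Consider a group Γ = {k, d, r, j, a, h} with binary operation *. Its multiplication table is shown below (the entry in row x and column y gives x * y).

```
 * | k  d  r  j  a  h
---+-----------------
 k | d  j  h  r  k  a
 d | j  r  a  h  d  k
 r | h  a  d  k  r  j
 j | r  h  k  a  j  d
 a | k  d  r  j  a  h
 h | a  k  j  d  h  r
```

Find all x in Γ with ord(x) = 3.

{d, r}

Identity is a. Compute the order of each non-identity element by repeated multiplication:
  k: k → d → j → r → h → a  (order 6)
  d: d → r → a  (order 3)
  r: r → d → a  (order 3)
  j: j → a  (order 2)
  h: h → r → j → d → k → a  (order 6)
Elements of order 3: {d, r}.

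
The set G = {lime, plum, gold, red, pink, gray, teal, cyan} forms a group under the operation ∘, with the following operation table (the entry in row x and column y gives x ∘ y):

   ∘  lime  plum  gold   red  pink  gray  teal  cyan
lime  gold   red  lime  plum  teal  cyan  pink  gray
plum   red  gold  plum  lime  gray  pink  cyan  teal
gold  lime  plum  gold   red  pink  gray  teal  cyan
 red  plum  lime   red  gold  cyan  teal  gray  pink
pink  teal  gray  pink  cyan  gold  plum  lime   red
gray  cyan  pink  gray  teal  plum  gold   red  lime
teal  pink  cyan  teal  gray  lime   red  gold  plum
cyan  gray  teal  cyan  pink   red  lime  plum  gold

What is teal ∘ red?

Read row teal, column red: teal ∘ red = gray.

gray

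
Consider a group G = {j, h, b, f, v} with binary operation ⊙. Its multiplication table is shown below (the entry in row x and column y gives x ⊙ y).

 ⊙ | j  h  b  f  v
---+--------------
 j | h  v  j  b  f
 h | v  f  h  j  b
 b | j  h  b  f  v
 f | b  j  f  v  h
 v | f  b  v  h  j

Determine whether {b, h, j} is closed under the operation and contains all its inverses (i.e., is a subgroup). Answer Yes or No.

h ⊙ h = f, which is not in {b, h, j}.
The subset is not closed under ⊙, so it is not a subgroup.
(Structurally, G here is isomorphic to the cyclic group Z_5.)

No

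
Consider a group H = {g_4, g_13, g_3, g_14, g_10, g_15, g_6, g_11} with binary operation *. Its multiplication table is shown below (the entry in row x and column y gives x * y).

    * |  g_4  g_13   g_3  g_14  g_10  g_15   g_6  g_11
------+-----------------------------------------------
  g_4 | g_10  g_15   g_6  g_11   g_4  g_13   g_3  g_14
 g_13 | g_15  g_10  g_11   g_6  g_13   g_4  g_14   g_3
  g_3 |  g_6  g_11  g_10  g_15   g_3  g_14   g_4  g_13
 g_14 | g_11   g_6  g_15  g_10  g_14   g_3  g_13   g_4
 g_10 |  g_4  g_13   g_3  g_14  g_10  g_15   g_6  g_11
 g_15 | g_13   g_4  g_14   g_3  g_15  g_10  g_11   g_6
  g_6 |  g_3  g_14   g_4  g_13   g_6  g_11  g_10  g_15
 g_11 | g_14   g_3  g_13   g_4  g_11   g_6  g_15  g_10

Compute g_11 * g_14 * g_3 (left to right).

g_11 * g_14 = g_4
g_4 * g_3 = g_6

g_6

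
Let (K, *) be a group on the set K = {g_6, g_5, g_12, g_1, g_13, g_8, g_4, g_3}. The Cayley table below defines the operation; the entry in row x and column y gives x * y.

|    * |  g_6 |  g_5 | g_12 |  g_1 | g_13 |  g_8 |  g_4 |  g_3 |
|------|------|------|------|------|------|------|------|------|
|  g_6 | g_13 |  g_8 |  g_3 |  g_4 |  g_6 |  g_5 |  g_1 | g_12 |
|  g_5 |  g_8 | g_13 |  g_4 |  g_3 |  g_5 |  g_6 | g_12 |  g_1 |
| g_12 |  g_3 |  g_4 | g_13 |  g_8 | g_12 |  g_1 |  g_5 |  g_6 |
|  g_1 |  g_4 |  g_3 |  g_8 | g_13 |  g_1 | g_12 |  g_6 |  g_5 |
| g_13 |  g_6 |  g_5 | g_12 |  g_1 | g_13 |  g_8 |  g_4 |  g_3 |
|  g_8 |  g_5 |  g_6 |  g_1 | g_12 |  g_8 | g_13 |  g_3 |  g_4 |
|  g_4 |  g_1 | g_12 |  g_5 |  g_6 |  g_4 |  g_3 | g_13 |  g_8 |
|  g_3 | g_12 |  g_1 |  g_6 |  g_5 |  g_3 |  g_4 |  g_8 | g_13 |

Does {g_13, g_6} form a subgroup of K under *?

Yes

{g_13, g_6} contains the identity g_13.
Checking products: every product of two elements of {g_13, g_6} (read from the table) lies in {g_13, g_6}, so the set is closed.
In a finite group, a nonempty closed subset is a subgroup. So {g_13, g_6} ≤ K.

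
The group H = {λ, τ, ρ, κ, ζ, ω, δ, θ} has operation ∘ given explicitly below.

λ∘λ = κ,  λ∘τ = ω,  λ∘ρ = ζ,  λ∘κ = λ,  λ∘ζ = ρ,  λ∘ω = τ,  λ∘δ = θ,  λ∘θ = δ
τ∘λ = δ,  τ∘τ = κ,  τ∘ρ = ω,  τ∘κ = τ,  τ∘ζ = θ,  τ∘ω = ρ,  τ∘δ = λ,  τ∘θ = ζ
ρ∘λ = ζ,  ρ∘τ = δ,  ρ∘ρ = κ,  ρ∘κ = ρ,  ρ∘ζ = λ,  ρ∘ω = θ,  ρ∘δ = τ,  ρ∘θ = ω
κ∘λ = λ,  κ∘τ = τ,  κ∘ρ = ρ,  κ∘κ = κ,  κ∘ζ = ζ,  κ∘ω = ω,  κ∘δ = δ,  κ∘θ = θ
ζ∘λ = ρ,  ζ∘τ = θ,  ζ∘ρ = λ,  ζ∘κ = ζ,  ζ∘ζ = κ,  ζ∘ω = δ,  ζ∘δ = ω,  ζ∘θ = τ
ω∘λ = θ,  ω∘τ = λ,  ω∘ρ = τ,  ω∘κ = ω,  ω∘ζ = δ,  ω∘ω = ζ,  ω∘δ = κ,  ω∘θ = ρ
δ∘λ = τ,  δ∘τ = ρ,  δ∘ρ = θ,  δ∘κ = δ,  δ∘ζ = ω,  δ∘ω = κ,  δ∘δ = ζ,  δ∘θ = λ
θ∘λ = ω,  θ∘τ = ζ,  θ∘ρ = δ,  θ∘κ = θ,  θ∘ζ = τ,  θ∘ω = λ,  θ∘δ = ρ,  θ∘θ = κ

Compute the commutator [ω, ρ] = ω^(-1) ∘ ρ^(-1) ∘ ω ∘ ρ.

ζ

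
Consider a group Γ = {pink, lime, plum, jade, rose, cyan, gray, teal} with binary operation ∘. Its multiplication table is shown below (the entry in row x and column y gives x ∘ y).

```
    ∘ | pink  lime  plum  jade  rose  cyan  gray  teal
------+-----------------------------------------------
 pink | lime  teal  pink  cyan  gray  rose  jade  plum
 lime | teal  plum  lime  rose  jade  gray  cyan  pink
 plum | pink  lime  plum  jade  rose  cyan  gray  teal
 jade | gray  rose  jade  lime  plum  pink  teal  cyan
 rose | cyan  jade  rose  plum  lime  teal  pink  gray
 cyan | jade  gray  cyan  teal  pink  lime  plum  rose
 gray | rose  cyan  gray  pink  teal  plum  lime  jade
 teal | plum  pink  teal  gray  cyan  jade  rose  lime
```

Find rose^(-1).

jade

First locate the identity: row plum matches the header, so plum is the identity.
Scan row rose for plum: rose ∘ jade = plum. Hence rose^(-1) = jade.
(Structurally, Γ here is isomorphic to the quaternion group Q_8.)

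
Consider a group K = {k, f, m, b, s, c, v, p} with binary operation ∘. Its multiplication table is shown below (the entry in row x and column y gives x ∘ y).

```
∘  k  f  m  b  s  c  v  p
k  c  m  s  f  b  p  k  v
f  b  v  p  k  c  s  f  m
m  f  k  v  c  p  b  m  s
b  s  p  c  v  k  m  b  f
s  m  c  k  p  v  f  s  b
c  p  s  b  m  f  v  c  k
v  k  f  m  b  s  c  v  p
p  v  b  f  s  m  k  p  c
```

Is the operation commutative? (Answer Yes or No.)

No

k ∘ f = m but f ∘ k = b.
Since k and f do not commute, K is not abelian.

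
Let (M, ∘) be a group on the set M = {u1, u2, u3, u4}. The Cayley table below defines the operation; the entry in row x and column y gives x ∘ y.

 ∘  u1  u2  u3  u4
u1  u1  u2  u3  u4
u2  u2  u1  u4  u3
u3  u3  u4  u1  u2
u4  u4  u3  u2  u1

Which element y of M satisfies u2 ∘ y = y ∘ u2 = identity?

First locate the identity: row u1 matches the header, so u1 is the identity.
Scan row u2 for u1: u2 ∘ u2 = u1. Hence u2^(-1) = u2.

u2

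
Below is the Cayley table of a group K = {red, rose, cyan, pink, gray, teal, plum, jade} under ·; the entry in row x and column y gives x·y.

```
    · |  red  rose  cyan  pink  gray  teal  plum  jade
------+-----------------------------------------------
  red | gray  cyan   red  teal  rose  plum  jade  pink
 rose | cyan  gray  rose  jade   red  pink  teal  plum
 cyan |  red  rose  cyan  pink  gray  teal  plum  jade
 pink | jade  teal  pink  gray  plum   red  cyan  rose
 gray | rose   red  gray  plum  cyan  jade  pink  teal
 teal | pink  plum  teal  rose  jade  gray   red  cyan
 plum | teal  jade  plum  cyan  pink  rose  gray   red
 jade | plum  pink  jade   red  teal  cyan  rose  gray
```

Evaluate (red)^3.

rose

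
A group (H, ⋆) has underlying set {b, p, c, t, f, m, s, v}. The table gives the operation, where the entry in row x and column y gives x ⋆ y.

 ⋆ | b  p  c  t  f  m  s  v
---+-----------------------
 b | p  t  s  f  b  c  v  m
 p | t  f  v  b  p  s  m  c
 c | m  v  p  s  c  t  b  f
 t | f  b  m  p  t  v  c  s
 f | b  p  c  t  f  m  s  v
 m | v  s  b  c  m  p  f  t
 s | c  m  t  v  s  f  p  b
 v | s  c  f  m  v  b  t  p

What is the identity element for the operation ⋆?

The identity e satisfies e ⋆ x = x for all x, so its row in the table reproduces the column headers.
Row f reads: b, p, c, t, f, m, s, v — exactly the header order. So f is the identity.

f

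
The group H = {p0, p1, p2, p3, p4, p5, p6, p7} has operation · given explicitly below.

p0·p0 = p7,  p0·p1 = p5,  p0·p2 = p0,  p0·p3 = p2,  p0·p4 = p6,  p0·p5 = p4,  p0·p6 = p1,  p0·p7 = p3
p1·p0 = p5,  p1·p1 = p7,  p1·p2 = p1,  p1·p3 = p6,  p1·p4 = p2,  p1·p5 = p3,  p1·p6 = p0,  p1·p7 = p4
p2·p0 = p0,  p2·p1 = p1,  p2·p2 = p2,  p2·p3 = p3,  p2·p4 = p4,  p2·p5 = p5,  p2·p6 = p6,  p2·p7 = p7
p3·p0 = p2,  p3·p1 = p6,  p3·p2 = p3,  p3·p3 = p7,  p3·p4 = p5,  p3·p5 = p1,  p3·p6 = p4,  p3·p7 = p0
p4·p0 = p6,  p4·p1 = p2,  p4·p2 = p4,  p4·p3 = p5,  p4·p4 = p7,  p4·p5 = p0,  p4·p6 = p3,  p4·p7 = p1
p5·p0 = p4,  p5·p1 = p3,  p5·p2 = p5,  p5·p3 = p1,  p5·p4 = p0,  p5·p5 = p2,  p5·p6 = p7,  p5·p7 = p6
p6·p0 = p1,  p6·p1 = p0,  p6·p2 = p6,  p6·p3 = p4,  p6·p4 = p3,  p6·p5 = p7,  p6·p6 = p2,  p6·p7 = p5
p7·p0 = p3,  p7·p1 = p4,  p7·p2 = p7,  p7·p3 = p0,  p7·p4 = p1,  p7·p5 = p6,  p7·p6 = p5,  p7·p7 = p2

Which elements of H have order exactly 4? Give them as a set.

Identity is p2. Compute the order of each non-identity element by repeated multiplication:
  p0: p0 → p7 → p3 → p2  (order 4)
  p1: p1 → p7 → p4 → p2  (order 4)
  p3: p3 → p7 → p0 → p2  (order 4)
  p4: p4 → p7 → p1 → p2  (order 4)
  p5: p5 → p2  (order 2)
  p6: p6 → p2  (order 2)
  p7: p7 → p2  (order 2)
Elements of order 4: {p0, p1, p3, p4}.

{p0, p1, p3, p4}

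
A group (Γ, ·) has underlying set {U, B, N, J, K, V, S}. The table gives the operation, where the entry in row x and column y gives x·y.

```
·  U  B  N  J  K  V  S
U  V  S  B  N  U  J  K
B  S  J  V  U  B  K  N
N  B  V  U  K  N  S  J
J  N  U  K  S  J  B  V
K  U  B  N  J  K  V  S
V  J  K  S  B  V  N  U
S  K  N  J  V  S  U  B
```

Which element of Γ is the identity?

The identity e satisfies e·x = x for all x, so its row in the table reproduces the column headers.
Row K reads: U, B, N, J, K, V, S — exactly the header order. So K is the identity.

K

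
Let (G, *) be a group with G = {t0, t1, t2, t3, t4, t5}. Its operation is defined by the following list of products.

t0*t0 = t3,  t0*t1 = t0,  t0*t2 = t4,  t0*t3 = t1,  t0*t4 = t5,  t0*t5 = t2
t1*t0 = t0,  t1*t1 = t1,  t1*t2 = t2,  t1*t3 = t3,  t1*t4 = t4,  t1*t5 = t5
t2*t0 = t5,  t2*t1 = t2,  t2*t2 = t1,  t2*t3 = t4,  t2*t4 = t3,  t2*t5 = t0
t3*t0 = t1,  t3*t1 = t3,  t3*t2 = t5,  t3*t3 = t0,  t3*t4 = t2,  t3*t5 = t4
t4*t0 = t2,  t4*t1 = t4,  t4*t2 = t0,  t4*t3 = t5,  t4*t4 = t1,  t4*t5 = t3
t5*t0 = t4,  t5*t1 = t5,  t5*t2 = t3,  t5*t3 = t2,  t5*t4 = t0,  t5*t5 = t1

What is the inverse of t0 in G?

t3

First locate the identity: row t1 matches the header, so t1 is the identity.
Scan row t0 for t1: t0 * t3 = t1. Hence t0^(-1) = t3.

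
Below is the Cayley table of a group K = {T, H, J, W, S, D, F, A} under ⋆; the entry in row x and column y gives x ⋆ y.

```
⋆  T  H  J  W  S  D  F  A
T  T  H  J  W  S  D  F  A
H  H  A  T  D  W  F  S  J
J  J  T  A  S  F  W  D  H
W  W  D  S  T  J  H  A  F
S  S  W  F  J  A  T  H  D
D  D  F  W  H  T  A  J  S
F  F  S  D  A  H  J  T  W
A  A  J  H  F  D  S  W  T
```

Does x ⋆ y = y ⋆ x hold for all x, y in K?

Check whether the table is symmetric across its main diagonal.
Every entry (row x, col y) equals the entry (row y, col x), so K is abelian.
(In fact K ≅ Z_2 x Z_4.)

Yes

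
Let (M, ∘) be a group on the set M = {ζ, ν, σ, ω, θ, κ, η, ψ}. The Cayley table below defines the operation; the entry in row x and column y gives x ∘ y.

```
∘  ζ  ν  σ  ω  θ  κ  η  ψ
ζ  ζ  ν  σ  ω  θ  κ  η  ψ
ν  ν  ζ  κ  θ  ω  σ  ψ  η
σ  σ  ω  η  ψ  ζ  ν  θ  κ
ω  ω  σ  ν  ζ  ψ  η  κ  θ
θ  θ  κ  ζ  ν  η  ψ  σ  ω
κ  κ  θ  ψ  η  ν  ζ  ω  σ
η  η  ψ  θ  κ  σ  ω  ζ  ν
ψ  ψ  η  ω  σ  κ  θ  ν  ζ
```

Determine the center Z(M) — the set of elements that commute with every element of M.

{ζ, η}

An element z is central iff its row equals its column in the table.
For ν: ν ∘ σ = κ ≠ ω = σ ∘ ν, so ν ∉ Z.
Checking each element this way leaves Z(M) = {ζ, η}.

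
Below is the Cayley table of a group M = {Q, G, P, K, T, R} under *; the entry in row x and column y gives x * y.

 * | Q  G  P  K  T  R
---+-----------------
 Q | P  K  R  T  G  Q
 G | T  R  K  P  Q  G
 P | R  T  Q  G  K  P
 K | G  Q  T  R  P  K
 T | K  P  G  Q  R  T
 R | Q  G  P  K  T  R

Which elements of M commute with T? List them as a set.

Compare row T with column T entry by entry.
P * T = K but T * P = G, so P does not.
Collecting the elements that commute with T: C(T) = {R, T}.
(Structurally, M here is isomorphic to the symmetric group S_3.)

{R, T}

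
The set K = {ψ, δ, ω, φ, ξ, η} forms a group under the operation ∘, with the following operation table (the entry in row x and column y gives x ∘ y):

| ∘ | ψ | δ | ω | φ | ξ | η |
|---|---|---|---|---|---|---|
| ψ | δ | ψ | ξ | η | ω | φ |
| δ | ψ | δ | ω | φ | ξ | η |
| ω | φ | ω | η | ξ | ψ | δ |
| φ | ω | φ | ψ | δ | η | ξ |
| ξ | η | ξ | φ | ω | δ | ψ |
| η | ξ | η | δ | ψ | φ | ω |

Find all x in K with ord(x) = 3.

{η, ω}

Identity is δ. Compute the order of each non-identity element by repeated multiplication:
  ψ: ψ → δ  (order 2)
  ω: ω → η → δ  (order 3)
  φ: φ → δ  (order 2)
  ξ: ξ → δ  (order 2)
  η: η → ω → δ  (order 3)
Elements of order 3: {η, ω}.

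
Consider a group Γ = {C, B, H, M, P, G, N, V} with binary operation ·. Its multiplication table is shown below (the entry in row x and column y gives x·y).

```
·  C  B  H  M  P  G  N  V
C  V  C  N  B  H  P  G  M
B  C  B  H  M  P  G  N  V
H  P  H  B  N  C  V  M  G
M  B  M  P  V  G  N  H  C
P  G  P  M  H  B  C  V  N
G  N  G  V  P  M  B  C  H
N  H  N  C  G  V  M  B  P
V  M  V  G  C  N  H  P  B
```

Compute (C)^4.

C^1 = C
C^2 = C·C = V
C^3 = V·C = M
C^4 = M·C = B

B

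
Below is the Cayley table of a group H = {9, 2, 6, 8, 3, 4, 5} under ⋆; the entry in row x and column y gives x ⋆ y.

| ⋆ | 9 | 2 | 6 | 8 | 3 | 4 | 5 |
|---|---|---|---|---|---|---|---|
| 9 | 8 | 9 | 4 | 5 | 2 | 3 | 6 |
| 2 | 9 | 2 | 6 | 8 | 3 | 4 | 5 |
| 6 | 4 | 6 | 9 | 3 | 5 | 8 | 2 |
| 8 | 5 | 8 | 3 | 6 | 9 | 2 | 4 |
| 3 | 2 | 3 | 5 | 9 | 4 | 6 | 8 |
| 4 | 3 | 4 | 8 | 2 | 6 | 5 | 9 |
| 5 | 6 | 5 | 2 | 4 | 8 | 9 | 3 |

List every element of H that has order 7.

{3, 4, 5, 6, 8, 9}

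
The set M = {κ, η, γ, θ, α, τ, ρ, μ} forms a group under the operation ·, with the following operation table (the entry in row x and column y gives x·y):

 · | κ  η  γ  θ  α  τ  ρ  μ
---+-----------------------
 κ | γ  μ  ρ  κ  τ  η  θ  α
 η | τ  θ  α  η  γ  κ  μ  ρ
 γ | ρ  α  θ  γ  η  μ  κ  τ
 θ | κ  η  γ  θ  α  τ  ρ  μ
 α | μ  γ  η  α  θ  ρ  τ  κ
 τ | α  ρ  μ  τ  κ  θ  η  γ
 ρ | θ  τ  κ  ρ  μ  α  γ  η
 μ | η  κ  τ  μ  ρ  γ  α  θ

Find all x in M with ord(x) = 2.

Identity is θ. Compute the order of each non-identity element by repeated multiplication:
  κ: κ → γ → ρ → θ  (order 4)
  η: η → θ  (order 2)
  γ: γ → θ  (order 2)
  α: α → θ  (order 2)
  τ: τ → θ  (order 2)
  ρ: ρ → γ → κ → θ  (order 4)
  μ: μ → θ  (order 2)
Elements of order 2: {α, γ, η, μ, τ}.

{α, γ, η, μ, τ}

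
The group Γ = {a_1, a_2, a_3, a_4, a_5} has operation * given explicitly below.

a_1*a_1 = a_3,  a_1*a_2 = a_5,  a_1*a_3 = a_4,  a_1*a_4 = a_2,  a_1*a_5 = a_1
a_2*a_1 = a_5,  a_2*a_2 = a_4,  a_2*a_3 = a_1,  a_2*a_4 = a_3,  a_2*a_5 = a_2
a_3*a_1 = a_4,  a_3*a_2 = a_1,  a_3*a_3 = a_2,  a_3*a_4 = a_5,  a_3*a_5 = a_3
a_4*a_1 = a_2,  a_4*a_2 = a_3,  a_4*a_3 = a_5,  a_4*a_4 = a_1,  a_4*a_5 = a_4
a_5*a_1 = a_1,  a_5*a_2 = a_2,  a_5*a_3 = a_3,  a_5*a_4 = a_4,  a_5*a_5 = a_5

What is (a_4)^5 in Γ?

a_5

a_4^1 = a_4
a_4^2 = a_4 * a_4 = a_1
a_4^3 = a_1 * a_4 = a_2
a_4^4 = a_2 * a_4 = a_3
a_4^5 = a_3 * a_4 = a_5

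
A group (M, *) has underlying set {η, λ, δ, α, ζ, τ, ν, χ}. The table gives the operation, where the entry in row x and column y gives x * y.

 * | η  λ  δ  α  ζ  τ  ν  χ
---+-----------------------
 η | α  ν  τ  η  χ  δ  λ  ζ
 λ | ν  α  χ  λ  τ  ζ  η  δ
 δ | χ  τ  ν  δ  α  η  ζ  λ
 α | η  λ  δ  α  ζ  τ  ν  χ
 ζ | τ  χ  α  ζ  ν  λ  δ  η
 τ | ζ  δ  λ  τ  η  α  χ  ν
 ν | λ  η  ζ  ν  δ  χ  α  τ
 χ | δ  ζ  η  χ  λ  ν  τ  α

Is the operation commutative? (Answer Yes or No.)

ζ * λ = χ but λ * ζ = τ.
Since ζ and λ do not commute, M is not abelian.

No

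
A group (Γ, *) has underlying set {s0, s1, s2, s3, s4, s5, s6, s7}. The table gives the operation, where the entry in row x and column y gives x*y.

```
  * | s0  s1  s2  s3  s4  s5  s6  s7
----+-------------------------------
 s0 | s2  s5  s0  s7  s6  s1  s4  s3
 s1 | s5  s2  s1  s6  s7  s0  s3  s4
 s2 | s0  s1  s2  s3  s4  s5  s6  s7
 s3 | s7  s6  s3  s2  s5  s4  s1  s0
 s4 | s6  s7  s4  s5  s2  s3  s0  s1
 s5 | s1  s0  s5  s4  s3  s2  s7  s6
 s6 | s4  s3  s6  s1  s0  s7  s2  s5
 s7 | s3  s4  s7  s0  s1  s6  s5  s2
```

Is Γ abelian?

Yes

Check whether the table is symmetric across its main diagonal.
Every entry (row x, col y) equals the entry (row y, col x), so Γ is abelian.
(In fact Γ ≅ the elementary abelian group (Z_2)^3.)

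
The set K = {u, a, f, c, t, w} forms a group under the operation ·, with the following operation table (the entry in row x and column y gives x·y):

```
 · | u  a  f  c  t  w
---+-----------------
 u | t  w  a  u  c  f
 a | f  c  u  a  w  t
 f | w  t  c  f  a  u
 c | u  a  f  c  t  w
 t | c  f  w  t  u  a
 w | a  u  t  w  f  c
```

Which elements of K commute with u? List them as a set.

Compare row u with column u entry by entry.
t·u = c = u·t, so t commutes with u.
w·u = a but u·w = f, so w does not.
Collecting the elements that commute with u: C(u) = {c, t, u}.
(Structurally, K here is isomorphic to the symmetric group S_3.)

{c, t, u}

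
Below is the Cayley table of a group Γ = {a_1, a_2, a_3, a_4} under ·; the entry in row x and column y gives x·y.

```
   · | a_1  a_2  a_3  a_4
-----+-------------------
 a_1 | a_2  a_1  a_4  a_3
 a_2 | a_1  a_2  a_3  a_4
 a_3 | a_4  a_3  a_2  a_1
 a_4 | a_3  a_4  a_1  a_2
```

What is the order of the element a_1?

2

The identity element is a_2 (its row matches the header).
a_1^1 = a_1
a_1^2 = a_1·a_1 = a_2
The first power of a_1 equal to the identity is a_1^2, so ord(a_1) = 2.
(Structurally, Γ here is isomorphic to the Klein four-group V_4.)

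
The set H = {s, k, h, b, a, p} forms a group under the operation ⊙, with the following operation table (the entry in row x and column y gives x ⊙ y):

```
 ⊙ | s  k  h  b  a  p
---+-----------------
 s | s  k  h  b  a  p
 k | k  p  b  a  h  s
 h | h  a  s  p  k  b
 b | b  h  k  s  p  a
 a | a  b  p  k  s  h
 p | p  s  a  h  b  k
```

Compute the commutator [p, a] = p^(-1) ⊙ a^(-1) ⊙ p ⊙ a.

p

Identity is s; from the table p^(-1) = k and a^(-1) = a.
k ⊙ a = h
h ⊙ p = b
b ⊙ a = p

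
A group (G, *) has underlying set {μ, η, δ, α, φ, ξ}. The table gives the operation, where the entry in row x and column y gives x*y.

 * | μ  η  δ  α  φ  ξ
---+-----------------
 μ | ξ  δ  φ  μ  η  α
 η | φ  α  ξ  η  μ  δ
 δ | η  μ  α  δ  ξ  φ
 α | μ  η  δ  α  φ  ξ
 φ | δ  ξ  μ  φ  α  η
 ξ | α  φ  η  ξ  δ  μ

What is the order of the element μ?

The identity element is α (its row matches the header).
μ^1 = μ
μ^2 = μ*μ = ξ
μ^3 = ξ*μ = α
The first power of μ equal to the identity is μ^3, so ord(μ) = 3.

3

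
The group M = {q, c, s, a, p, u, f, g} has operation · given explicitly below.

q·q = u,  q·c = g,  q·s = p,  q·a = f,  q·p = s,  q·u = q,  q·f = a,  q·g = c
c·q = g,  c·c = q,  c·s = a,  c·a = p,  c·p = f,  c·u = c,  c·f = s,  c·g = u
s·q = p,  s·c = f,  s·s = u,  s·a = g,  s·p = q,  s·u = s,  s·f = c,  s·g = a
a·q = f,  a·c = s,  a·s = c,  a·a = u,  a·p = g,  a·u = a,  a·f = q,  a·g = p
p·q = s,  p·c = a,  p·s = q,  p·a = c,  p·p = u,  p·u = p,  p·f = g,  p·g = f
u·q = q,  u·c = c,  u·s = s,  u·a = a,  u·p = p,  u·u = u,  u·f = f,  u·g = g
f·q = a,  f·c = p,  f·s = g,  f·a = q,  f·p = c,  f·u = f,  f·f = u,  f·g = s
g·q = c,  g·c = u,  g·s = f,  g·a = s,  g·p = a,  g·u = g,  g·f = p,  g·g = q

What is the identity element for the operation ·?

u

The identity e satisfies e·x = x for all x, so its row in the table reproduces the column headers.
Row u reads: q, c, s, a, p, u, f, g — exactly the header order. So u is the identity.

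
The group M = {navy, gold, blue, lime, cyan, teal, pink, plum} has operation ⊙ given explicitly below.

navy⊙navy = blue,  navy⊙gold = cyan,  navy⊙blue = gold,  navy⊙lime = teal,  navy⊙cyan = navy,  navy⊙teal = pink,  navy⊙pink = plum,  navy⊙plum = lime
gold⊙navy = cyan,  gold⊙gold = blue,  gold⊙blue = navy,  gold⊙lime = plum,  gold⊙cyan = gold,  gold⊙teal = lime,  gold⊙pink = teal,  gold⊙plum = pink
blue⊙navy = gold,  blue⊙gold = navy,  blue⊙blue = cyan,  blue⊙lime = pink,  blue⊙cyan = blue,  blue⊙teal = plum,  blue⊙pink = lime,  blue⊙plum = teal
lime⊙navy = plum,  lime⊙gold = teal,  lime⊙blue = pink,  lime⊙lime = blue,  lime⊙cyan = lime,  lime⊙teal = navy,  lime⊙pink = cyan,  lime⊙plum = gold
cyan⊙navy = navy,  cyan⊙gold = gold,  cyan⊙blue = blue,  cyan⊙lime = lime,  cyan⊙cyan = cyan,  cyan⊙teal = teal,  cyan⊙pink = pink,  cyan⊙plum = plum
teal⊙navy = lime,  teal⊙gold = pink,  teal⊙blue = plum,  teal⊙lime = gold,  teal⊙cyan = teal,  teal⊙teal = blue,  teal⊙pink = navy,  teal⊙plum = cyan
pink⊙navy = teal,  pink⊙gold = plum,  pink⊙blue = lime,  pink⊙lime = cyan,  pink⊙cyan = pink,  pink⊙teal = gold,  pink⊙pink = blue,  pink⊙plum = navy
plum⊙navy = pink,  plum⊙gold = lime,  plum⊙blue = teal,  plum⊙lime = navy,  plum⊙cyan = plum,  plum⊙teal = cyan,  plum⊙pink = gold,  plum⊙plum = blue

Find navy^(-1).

gold

First locate the identity: row cyan matches the header, so cyan is the identity.
Scan row navy for cyan: navy ⊙ gold = cyan. Hence navy^(-1) = gold.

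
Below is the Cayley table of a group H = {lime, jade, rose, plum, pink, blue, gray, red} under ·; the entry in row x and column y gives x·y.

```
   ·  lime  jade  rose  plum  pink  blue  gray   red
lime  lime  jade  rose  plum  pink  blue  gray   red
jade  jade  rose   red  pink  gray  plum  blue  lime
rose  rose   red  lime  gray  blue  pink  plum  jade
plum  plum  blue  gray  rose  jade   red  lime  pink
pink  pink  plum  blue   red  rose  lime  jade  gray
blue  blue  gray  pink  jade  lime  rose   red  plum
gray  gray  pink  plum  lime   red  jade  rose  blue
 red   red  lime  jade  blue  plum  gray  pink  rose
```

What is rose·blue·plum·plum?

blue

rose·blue = pink
pink·plum = red
red·plum = blue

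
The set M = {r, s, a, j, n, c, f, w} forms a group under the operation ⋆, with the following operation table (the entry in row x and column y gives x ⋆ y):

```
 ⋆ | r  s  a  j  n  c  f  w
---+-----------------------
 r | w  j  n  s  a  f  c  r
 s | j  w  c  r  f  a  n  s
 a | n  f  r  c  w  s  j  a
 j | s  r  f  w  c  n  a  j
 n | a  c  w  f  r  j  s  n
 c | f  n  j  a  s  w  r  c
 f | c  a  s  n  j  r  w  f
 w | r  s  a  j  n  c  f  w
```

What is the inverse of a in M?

n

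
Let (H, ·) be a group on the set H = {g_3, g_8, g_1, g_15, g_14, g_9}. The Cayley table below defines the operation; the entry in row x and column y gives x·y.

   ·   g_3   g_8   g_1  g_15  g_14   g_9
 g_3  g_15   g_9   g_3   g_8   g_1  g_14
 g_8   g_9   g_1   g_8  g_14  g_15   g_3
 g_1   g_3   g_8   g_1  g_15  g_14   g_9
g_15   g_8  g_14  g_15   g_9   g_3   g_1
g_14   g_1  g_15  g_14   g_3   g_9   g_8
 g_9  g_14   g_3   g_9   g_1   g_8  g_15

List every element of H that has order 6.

{g_14, g_3}

Identity is g_1. Compute the order of each non-identity element by repeated multiplication:
  g_3: g_3 → g_15 → g_8 → g_9 → g_14 → g_1  (order 6)
  g_8: g_8 → g_1  (order 2)
  g_15: g_15 → g_9 → g_1  (order 3)
  g_14: g_14 → g_9 → g_8 → g_15 → g_3 → g_1  (order 6)
  g_9: g_9 → g_15 → g_1  (order 3)
Elements of order 6: {g_14, g_3}.
(Structurally, H here is isomorphic to the cyclic group Z_6.)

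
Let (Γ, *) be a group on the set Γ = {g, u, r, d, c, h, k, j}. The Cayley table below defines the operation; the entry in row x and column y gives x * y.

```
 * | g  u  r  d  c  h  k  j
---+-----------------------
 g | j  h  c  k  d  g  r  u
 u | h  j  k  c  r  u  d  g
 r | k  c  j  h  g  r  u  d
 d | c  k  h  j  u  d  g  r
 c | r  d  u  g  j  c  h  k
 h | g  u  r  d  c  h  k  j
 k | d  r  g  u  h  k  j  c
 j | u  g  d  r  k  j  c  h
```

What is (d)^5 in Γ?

d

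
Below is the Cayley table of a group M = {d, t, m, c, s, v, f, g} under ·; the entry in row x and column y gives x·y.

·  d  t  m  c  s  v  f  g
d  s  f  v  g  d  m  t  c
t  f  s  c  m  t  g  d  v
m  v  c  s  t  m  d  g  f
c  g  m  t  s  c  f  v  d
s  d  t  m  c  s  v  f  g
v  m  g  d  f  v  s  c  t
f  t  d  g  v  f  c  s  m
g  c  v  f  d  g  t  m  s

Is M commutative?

Check whether the table is symmetric across its main diagonal.
Every entry (row x, col y) equals the entry (row y, col x), so M is abelian.
(In fact M ≅ the elementary abelian group (Z_2)^3.)

Yes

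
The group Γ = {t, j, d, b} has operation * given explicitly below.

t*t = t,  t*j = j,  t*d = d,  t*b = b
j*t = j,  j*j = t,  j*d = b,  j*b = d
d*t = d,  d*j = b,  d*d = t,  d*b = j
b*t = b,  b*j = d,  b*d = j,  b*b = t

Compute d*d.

t

Read row d, column d: d*d = t.
(Structurally, Γ here is isomorphic to the Klein four-group V_4.)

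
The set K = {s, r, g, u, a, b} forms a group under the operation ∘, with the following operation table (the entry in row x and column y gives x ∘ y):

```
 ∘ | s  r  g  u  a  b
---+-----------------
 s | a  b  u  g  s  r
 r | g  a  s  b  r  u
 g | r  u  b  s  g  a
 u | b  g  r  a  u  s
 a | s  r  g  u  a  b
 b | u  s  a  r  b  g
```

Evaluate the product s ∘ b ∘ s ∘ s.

s ∘ b = r
r ∘ s = g
g ∘ s = r
(Structurally, K here is isomorphic to the symmetric group S_3.)

r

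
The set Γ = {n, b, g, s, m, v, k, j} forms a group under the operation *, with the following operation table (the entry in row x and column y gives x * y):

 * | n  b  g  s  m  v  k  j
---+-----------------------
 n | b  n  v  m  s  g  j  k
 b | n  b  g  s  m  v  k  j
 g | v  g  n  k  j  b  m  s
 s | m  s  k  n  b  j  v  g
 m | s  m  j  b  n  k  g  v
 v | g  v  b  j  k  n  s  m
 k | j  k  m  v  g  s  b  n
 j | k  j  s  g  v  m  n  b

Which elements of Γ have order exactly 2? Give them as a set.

{j, k, n}

Identity is b. Compute the order of each non-identity element by repeated multiplication:
  n: n → b  (order 2)
  g: g → n → v → b  (order 4)
  s: s → n → m → b  (order 4)
  m: m → n → s → b  (order 4)
  v: v → n → g → b  (order 4)
  k: k → b  (order 2)
  j: j → b  (order 2)
Elements of order 2: {j, k, n}.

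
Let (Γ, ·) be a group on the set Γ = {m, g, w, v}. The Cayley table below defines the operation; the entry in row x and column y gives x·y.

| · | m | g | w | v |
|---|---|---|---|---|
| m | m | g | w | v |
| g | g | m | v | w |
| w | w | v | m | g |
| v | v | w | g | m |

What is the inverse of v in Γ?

v

First locate the identity: row m matches the header, so m is the identity.
Scan row v for m: v·v = m. Hence v^(-1) = v.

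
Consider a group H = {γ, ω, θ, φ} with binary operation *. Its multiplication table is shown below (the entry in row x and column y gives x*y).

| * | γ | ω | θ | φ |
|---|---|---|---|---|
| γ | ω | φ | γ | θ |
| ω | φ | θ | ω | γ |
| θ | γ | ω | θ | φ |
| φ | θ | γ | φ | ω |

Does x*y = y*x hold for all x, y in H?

Check whether the table is symmetric across its main diagonal.
Every entry (row x, col y) equals the entry (row y, col x), so H is abelian.
(In fact H ≅ the cyclic group Z_4.)

Yes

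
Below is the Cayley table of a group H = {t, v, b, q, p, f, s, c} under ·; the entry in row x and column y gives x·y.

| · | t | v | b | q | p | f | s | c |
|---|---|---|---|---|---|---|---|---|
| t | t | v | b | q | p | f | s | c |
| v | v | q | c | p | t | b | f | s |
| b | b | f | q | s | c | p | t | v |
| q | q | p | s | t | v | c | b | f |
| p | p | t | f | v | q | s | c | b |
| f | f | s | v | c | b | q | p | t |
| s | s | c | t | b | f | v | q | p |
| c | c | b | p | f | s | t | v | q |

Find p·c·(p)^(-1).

The identity is t. In row p, the entry t sits in column v, so p^(-1) = v.
p·c = b
b·v = f
(Structurally, H here is isomorphic to the quaternion group Q_8.)

f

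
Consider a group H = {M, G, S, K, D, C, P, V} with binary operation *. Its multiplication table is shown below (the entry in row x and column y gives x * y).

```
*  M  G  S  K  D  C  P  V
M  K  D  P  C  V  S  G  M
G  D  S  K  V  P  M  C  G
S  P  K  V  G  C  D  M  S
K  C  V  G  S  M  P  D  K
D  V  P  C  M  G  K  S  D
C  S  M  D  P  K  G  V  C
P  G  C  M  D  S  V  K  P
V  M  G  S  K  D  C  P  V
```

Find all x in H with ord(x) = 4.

Identity is V. Compute the order of each non-identity element by repeated multiplication:
  M: M → K → C → S → P → G → D → V  (order 8)
  G: G → S → K → V  (order 4)
  S: S → V  (order 2)
  K: K → S → G → V  (order 4)
  D: D → G → P → S → C → K → M → V  (order 8)
  C: C → G → M → S → D → K → P → V  (order 8)
  P: P → K → D → S → M → G → C → V  (order 8)
Elements of order 4: {G, K}.

{G, K}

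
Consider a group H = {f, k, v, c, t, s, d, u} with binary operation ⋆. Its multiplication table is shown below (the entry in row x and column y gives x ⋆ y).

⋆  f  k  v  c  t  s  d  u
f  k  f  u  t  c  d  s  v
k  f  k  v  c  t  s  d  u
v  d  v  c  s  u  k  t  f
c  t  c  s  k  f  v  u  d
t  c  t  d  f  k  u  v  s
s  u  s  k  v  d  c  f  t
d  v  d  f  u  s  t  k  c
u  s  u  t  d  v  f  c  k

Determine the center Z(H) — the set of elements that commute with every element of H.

{c, k}

An element z is central iff its row equals its column in the table.
For s: s ⋆ f = u ≠ d = f ⋆ s, so s ∉ Z.
Checking each element this way leaves Z(H) = {c, k}.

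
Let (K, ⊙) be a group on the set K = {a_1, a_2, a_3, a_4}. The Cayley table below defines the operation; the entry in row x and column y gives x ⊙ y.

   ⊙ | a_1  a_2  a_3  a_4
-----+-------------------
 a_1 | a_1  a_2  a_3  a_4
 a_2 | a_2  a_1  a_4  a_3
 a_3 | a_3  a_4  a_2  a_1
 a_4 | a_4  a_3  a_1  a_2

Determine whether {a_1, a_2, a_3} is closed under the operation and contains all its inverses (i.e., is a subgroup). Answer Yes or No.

a_3 ⊙ a_2 = a_4, which is not in {a_1, a_2, a_3}.
The subset is not closed under ⊙, so it is not a subgroup.

No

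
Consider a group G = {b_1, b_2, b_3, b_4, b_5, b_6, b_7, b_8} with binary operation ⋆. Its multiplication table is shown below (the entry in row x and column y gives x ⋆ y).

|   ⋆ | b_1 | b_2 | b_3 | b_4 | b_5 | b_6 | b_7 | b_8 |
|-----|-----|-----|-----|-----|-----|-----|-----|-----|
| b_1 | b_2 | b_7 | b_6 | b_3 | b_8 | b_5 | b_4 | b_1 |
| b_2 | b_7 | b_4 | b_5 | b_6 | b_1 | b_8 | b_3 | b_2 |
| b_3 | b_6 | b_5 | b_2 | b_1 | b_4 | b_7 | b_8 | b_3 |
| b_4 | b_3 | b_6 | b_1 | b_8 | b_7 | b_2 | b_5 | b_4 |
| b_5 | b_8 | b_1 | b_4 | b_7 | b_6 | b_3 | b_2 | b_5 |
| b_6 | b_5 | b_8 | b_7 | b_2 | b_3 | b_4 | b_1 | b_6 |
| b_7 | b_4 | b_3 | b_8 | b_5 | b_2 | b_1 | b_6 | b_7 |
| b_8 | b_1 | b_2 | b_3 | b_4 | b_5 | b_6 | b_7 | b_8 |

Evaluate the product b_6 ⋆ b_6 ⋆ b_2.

b_6 ⋆ b_6 = b_4
b_4 ⋆ b_2 = b_6
(Structurally, G here is isomorphic to the cyclic group Z_8.)

b_6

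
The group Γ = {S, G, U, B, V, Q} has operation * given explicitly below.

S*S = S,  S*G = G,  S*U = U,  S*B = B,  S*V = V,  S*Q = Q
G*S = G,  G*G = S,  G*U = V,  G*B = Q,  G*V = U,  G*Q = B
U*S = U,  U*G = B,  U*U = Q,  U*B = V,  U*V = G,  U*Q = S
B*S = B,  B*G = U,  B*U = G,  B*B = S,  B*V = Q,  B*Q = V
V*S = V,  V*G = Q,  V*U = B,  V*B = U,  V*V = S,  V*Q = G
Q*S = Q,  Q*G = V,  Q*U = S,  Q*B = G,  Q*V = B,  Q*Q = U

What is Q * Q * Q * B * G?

Q * Q = U
U * Q = S
S * B = B
B * G = U

U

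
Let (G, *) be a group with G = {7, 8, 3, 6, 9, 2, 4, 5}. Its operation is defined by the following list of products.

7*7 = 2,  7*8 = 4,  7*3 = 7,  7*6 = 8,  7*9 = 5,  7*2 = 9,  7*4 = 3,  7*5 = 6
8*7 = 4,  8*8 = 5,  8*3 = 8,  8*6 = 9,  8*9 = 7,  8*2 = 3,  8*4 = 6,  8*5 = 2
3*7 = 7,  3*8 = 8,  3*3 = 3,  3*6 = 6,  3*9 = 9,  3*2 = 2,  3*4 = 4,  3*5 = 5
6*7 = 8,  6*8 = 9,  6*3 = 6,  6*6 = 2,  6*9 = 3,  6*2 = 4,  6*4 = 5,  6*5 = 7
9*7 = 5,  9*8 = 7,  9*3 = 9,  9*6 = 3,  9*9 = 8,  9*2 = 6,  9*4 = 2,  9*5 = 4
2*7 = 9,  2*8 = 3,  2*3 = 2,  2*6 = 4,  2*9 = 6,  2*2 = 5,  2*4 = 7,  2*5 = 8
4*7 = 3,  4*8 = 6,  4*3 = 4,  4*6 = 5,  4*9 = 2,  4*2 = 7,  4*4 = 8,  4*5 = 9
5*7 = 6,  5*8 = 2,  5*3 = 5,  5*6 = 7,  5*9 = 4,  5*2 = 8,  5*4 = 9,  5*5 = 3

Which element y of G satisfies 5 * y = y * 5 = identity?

5

First locate the identity: row 3 matches the header, so 3 is the identity.
Scan row 5 for 3: 5 * 5 = 3. Hence 5^(-1) = 5.
(Structurally, G here is isomorphic to the cyclic group Z_8.)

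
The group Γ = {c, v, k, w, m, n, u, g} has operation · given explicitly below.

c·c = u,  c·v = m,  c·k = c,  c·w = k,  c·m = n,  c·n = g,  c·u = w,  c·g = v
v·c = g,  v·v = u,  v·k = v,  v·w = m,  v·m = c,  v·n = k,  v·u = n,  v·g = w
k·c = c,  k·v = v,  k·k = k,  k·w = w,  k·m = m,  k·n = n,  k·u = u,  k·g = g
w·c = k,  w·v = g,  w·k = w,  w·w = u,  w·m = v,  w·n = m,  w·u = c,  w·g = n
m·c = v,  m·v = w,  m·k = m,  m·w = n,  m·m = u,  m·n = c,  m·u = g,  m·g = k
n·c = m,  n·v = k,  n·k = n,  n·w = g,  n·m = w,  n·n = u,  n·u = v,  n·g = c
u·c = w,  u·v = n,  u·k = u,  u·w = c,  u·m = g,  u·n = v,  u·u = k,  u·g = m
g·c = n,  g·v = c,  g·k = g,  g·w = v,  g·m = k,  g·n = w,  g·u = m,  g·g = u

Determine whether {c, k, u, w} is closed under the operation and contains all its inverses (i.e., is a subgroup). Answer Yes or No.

Yes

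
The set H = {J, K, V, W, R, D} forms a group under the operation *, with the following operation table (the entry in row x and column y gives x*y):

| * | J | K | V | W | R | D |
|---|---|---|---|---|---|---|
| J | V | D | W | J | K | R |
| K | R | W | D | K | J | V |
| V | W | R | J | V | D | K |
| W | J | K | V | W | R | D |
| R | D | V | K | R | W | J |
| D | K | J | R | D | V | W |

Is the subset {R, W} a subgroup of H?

Yes

{R, W} contains the identity W.
Checking products: every product of two elements of {R, W} (read from the table) lies in {R, W}, so the set is closed.
In a finite group, a nonempty closed subset is a subgroup. So {R, W} ≤ H.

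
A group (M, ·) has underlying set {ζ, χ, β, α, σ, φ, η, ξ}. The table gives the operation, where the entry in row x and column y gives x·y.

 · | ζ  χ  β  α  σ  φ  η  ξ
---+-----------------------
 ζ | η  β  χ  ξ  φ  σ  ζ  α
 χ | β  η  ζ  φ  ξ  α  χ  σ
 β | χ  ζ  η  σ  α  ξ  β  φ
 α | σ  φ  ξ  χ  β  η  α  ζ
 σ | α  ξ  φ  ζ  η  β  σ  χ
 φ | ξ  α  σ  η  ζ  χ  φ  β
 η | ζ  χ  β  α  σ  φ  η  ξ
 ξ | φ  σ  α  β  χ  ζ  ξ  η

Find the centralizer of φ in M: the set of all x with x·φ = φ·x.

Compare row φ with column φ entry by entry.
χ·φ = α = φ·χ, so χ commutes with φ.
ζ·φ = σ but φ·ζ = ξ, so ζ does not.
Collecting the elements that commute with φ: C(φ) = {α, η, φ, χ}.

{α, η, φ, χ}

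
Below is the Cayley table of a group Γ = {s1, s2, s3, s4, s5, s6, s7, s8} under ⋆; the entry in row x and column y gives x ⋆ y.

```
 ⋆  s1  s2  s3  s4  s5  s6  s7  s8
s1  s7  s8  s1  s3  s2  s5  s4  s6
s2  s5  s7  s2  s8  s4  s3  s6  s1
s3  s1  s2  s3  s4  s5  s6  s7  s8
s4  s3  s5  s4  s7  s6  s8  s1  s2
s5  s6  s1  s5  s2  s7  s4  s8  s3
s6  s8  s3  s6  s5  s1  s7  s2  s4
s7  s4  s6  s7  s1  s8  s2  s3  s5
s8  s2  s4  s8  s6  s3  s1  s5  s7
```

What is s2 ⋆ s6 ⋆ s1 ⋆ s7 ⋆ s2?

s5

s2 ⋆ s6 = s3
s3 ⋆ s1 = s1
s1 ⋆ s7 = s4
s4 ⋆ s2 = s5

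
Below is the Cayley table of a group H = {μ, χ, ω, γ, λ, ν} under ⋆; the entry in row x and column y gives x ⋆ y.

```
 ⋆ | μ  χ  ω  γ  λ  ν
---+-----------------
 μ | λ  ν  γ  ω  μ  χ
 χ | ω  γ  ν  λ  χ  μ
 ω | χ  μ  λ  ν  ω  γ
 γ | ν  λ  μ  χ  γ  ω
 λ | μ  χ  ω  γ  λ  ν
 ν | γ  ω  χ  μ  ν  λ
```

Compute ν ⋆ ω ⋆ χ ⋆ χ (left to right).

ν ⋆ ω = χ
χ ⋆ χ = γ
γ ⋆ χ = λ

λ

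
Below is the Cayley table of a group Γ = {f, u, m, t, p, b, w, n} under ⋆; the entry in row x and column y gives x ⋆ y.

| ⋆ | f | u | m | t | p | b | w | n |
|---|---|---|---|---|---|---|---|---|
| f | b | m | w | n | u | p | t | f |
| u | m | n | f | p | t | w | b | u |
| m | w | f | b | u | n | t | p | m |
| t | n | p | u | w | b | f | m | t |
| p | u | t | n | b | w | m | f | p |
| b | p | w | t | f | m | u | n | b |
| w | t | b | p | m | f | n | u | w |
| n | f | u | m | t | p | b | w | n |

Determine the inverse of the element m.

p

First locate the identity: row n matches the header, so n is the identity.
Scan row m for n: m ⋆ p = n. Hence m^(-1) = p.
(Structurally, Γ here is isomorphic to the cyclic group Z_8.)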